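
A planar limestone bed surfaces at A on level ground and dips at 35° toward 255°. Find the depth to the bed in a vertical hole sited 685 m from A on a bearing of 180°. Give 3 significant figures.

124 m

The hole lies 75° from the dip direction, so the down-dip offset is 685 × cos 75° = 177.29 m.
Depth = down-dip offset × tan(dip) = 177.29 × tan 35° = 177.29 × 0.7002
Depth = 124.14 m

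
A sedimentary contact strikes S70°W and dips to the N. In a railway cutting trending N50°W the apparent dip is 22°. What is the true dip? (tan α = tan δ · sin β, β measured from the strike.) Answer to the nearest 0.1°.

25.0°

β = acute angle between strike S70°W and section N50°W = 60°.
tan(true dip) = tan 22° / sin 60° = 0.4665
true dip = arctan 0.4665 = 25.01°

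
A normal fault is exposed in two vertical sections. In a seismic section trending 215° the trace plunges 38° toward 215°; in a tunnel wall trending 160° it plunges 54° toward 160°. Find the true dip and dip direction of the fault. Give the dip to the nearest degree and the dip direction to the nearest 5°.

The two traces are lines in the plane: v₁ = (sin 215°·cos 38°, cos 215°·cos 38°, −sin 38°), v₂ = (sin 160°·cos 54°, cos 160°·cos 54°, −sin 54°).
The plane normal is n = v₁ × v₂ ∝ (0.182, -0.489, 0.379).
tan δ = √(n_x²+n_y²)/n_z = 0.522/0.379, so δ = 54.0°.
Dip direction = atan2(0.182, -0.489) = 160° (azimuth of n's horizontal projection).

true dip 54°, dip direction 160°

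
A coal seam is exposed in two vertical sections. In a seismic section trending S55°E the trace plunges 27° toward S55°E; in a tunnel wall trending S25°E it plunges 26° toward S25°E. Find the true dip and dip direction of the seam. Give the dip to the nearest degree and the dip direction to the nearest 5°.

true dip 27°, dip direction 135°

Represent each trace as a vector plunging at its apparent dip toward its trend (east-north-up frame): v₁ = (0.730, -0.511, -0.454), v₂ = (0.380, -0.815, -0.438).
Cross product v₁ × v₂ gives the pole to the plane: n ∝ (0.146, -0.148, 0.400).
True dip = arccos(n_z / |n|) = arccos(0.8880) = 27.4°.
Dip direction = atan2(0.146, -0.148) = 135° (azimuth of n's horizontal projection).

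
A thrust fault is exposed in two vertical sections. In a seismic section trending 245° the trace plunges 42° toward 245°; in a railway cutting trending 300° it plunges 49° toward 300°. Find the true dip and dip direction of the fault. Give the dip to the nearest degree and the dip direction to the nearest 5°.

Represent each trace as a vector plunging at its apparent dip toward its trend (east-north-up frame): v₁ = (-0.674, -0.314, -0.669), v₂ = (-0.568, 0.328, -0.755).
n = v₁ × v₂ = (-0.457, 0.128, 0.399) (taken with n_z > 0).
Dip δ = arctan(|n_h|/n_z) = arctan(0.474/0.399) = 49.9°.
Dip direction = atan2(-0.457, 0.128) = 286° (azimuth of n's horizontal projection).

true dip 50°, dip direction 285°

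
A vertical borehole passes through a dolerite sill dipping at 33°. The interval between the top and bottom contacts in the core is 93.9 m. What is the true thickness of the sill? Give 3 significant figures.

True thickness t = h · cos(dip) = 93.9 × cos 33°
t = 93.9 × 0.8387 = 78.751 m

78.8 m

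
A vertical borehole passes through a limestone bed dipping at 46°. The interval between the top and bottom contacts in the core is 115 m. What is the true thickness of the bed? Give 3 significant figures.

True thickness t = h · cos(dip) = 115 × cos 46°
t = 115 × 0.6947 = 79.886 m

79.9 m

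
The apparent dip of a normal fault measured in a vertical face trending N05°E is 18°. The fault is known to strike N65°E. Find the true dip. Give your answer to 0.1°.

β = acute angle between strike N65°E and section N05°E = 60°.
tan δ = tan α / sin β = tan 18° / sin 60° = 0.3249 / 0.8660 = 0.3752
δ = arctan(0.3752) = 20.57°

20.6°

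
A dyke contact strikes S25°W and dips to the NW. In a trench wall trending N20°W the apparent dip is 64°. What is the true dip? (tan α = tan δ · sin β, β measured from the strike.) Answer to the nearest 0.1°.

71.0°

The section is 45° from the strike.
tan(true dip) = tan 64° / sin 45° = 2.8996
δ = arctan(2.8996) = 70.97°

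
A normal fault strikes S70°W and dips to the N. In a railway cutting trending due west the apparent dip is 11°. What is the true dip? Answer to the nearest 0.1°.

29.6°

β = acute angle between strike S70°W and section due west = 20°.
tan δ = tan α / sin β = tan 11° / sin 20° = 0.1944 / 0.3420 = 0.5683
true dip = arctan 0.5683 = 29.61°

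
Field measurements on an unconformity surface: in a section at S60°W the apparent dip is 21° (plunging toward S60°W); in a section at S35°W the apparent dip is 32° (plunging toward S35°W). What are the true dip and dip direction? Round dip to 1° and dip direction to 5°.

true dip 37°, dip direction 180°

The two traces are lines in the plane: v₁ = (sin 240°·cos 21°, cos 240°·cos 21°, −sin 21°), v₂ = (sin 215°·cos 32°, cos 215°·cos 32°, −sin 32°).
The plane normal is n = v₁ × v₂ ∝ (-0.002, -0.254, 0.335).
Dip δ = arctan(|n_h|/n_z) = arctan(0.254/0.335) = 37.2°.
The horizontal component of n points toward azimuth atan2(n_x, n_y) = 180°, the dip direction.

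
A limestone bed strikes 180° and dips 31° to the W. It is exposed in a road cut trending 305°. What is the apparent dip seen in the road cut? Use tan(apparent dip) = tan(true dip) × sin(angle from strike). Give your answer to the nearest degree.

26°

Angle between strike (180°) and section (305°): β = 55°.
tan α = tan 31° × sin 55° = 0.6009 × 0.8192 = 0.4922
apparent dip = arctan 0.4922 = 26.21°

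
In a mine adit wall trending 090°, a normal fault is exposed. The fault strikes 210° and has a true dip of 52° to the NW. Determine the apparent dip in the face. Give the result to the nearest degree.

The section lies 60° from the strike.
tan α = tan 52° × sin 60° = 1.2799 × 0.8660 = 1.1085
α = arctan(1.1085) = 47.94°

48°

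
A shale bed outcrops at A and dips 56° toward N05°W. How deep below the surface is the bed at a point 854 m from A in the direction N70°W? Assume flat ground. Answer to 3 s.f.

The hole lies 65° from the dip direction, so the down-dip offset is 854 × cos 65° = 360.92 m.
Depth = down-dip offset × tan(dip) = 360.92 × tan 56° = 360.92 × 1.4826
Depth = 535.08 m

535 m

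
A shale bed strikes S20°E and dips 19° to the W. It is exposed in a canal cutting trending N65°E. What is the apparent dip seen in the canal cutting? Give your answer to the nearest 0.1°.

The strike is S20°E and the section trends N65°E; the acute angle between them is β = 85°.
tan α = tan 19° × sin 85° = 0.3443 × 0.9962 = 0.3430
α = arctan(0.3430) = 18.93°

18.9°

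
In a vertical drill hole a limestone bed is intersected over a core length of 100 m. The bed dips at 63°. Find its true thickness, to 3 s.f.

True thickness t = h · cos(dip) = 100 × cos 63°
t = 100 × 0.4540 = 45.399 m

45.4 m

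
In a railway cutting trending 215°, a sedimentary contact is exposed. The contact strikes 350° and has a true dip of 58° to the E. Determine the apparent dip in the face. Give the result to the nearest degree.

49°

The strike is 350° and the section trends 215°; the acute angle between them is β = 45°.
tan α = tan 58° × sin 45° = 1.6003 × 0.7071 = 1.1316
α = arctan(1.1316) = 48.53°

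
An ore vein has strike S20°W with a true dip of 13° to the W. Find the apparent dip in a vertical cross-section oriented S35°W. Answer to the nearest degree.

3°

The strike is S20°W and the section trends S35°W; the acute angle between them is β = 15°.
tan(apparent dip) = tan 13° · sin 15° = 0.0598
apparent dip = arctan 0.0598 = 3.42°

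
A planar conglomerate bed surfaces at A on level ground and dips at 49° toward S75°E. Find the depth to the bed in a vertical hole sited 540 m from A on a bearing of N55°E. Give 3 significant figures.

The hole lies 50° from the dip direction, so the down-dip offset is 540 × cos 50° = 347.11 m.
Depth = down-dip offset × tan(dip) = 347.11 × tan 49° = 347.11 × 1.1504
Depth = 399.30 m

399 m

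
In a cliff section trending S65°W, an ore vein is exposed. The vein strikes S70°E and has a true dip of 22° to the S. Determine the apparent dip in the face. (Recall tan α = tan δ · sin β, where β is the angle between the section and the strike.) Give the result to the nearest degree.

16°

The section lies 45° from the strike.
tan(apparent dip) = tan 22° · sin 45° = 0.2857
α = arctan(0.2857) = 15.94°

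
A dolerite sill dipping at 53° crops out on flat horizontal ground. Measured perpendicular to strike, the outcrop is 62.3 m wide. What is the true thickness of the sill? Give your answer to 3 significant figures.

49.8 m

True thickness t = w · sin(dip) = 62.3 × sin 53°
t = 62.3 × 0.7986 = 49.755 m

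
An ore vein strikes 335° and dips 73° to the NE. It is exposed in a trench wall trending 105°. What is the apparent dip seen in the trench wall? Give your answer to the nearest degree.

The strike is 335° and the section trends 105°; the acute angle between them is β = 50°.
tan α = tan 73° × sin 50° = 3.2709 × 0.7660 = 2.5056
α = arctan(2.5056) = 68.24°

68°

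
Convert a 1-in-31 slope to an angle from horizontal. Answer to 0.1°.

tan θ = 1/31 = 0.0323
θ = arctan(0.0323) = 1.85°

1.8°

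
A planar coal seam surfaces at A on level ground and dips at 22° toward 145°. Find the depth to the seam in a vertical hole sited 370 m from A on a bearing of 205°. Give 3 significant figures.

74.7 m

The hole lies 60° from the dip direction, so the down-dip offset is 370 × cos 60° = 185.00 m.
Depth = down-dip offset × tan(dip) = 185.00 × tan 22° = 185.00 × 0.4040
Depth = 74.74 m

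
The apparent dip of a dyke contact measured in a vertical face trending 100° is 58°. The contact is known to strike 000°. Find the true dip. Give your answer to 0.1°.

β = acute angle between strike 000° and section 100° = 80°.
tan(true dip) = tan 58° / sin 80° = 1.6250
δ = arctan(1.6250) = 58.39°

58.4°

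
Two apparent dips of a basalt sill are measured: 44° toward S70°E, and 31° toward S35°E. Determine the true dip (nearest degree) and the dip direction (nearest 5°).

true dip 46°, dip direction 090°

Each apparent-dip line lies in the plane. As unit vectors (x east, y north, z up), v₁ plunges 44°→S70°E and v₂ plunges 31°→S35°E.
Cross product v₁ × v₂ gives the pole to the plane: n ∝ (0.361, -0.007, 0.354).
True dip = arccos(n_z / |n|) = arccos(0.6997) = 45.6°.
Dip direction = azimuth of (n_x, n_y) = atan2(0.361, -0.007) = 91°.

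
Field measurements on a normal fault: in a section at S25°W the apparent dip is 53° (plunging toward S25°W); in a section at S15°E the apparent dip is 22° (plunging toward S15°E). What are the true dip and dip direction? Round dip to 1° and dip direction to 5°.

true dip 59°, dip direction 240°

Each apparent-dip line lies in the plane. As unit vectors (x east, y north, z up), v₁ plunges 53°→S25°W and v₂ plunges 22°→S15°E.
n = v₁ × v₂ = (-0.511, -0.287, 0.359) (taken with n_z > 0).
tan δ = √(n_x²+n_y²)/n_z = 0.586/0.359, so δ = 58.5°.
The horizontal component of n points toward azimuth atan2(n_x, n_y) = 241°, the dip direction.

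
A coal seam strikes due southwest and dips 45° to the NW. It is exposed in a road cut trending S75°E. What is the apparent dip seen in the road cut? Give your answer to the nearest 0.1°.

Angle between strike (due southwest) and section (S75°E): β = 60°.
tan(apparent dip) = tan 45° · sin 60° = 0.8660
apparent dip = arctan 0.8660 = 40.89°

40.9°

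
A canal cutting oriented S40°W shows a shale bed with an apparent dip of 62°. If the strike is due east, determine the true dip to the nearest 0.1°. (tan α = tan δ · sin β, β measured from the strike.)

67.8°

The section is 50° from the strike.
tan δ = tan α / sin β = tan 62° / sin 50° = 1.8807 / 0.7660 = 2.4551
δ = arctan(2.4551) = 67.84°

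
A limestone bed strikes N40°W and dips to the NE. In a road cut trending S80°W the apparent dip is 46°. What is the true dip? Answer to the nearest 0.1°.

50.1°

The section is 60° from the strike.
tan δ = tan α / sin β = tan 46° / sin 60° = 1.0355 / 0.8660 = 1.1957
true dip = arctan 1.1957 = 50.09°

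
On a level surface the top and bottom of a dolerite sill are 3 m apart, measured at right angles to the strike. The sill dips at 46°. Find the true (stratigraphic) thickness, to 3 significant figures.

2.16 m

True thickness t = w · sin(dip) = 3 × sin 46°
t = 3 × 0.7193 = 2.158 m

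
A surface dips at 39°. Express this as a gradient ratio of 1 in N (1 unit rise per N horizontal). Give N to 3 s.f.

1 : N means tan θ = 1/N, so N = 1/tan 39° = 1/0.8098

1 in 1.23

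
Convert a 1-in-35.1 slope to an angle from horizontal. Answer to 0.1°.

1.6°

tan θ = 1/35.1 = 0.0285
θ = arctan(0.0285) = 1.63°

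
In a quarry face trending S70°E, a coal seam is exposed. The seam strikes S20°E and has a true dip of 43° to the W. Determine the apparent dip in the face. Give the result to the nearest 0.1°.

Angle between strike (S20°E) and section (S70°E): β = 50°.
tan(apparent dip) = tan 43° · sin 50° = 0.7143
apparent dip = arctan 0.7143 = 35.54°

35.5°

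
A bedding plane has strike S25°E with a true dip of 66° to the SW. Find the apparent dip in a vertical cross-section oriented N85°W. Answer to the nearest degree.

63°

The section lies 60° from the strike.
tan(apparent dip) = tan 66° · sin 60° = 1.9451
apparent dip = arctan 1.9451 = 62.79°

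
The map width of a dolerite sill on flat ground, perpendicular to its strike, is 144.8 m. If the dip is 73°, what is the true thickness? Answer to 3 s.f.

138 m

True thickness t = w · sin(dip) = 144.8 × sin 73°
t = 144.8 × 0.9563 = 138.473 m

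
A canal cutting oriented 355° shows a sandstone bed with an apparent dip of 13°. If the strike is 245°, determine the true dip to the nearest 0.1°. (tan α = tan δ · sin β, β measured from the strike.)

The section is 70° from the strike.
tan(true dip) = tan 13° / sin 70° = 0.2457
true dip = arctan 0.2457 = 13.80°

13.8°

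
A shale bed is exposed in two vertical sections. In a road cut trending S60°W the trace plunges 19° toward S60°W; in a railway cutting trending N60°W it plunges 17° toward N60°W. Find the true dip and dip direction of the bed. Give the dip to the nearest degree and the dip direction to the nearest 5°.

Each apparent-dip line lies in the plane. As unit vectors (x east, y north, z up), v₁ plunges 19°→S60°W and v₂ plunges 17°→N60°W.
The plane normal is n = v₁ × v₂ ∝ (-0.294, -0.030, 0.783).
tan δ = √(n_x²+n_y²)/n_z = 0.295/0.783, so δ = 20.7°.
Dip direction = azimuth of (n_x, n_y) = atan2(-0.294, -0.030) = 264°.

true dip 21°, dip direction 265°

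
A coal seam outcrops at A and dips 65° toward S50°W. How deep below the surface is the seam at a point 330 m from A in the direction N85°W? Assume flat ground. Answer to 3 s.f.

The hole lies 45° from the dip direction, so the down-dip offset is 330 × cos 45° = 233.35 m.
Depth = down-dip offset × tan(dip) = 233.35 × tan 65° = 233.35 × 2.1445
Depth = 500.41 m

500 m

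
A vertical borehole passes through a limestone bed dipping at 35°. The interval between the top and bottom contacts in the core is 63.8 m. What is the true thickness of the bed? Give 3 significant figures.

52.3 m

True thickness t = h · cos(dip) = 63.8 × cos 35°
t = 63.8 × 0.8192 = 52.262 m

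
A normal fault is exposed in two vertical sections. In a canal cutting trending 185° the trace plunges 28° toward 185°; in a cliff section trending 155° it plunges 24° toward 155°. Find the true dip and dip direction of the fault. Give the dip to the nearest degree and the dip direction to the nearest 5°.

Represent each trace as a vector plunging at its apparent dip toward its trend (east-north-up frame): v₁ = (-0.077, -0.880, -0.469), v₂ = (0.386, -0.828, -0.407).
Cross product v₁ × v₂ gives the pole to the plane: n ∝ (-0.031, -0.213, 0.403).
True dip = arccos(n_z / |n|) = arccos(0.8826) = 28.0°.
The horizontal component of n points toward azimuth atan2(n_x, n_y) = 188°, the dip direction.

true dip 28°, dip direction 190°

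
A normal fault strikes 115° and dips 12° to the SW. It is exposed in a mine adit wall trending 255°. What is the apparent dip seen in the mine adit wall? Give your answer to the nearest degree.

8°

The strike is 115° and the section trends 255°; the acute angle between them is β = 40°.
tan α = tan 12° × sin 40° = 0.2126 × 0.6428 = 0.1366
apparent dip = arctan 0.1366 = 7.78°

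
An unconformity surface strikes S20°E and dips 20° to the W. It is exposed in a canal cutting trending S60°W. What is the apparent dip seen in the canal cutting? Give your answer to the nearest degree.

The strike is S20°E and the section trends S60°W; the acute angle between them is β = 80°.
tan α = tan 20° × sin 80° = 0.3640 × 0.9848 = 0.3584
α = arctan(0.3584) = 19.72°

20°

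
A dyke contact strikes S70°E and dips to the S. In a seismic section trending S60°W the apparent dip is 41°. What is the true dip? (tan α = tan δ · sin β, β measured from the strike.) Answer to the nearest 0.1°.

The section is 50° from the strike.
tan(true dip) = tan 41° / sin 50° = 1.1348
δ = arctan(1.1348) = 48.61°

48.6°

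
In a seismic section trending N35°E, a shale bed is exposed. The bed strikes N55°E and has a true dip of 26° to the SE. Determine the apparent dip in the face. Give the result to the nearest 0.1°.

Angle between strike (N55°E) and section (N35°E): β = 20°.
tan α = tan 26° × sin 20° = 0.4877 × 0.3420 = 0.1668
α = arctan(0.1668) = 9.47°

9.5°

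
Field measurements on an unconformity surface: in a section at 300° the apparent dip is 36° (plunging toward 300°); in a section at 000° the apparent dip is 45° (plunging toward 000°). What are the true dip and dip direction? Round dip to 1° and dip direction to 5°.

true dip 46°, dip direction 345°

Represent each trace as a vector plunging at its apparent dip toward its trend (east-north-up frame): v₁ = (-0.701, 0.405, -0.588), v₂ = (0.000, 0.707, -0.707).
Cross product v₁ × v₂ gives the pole to the plane: n ∝ (-0.130, 0.495, 0.495).
tan δ = √(n_x²+n_y²)/n_z = 0.512/0.495, so δ = 45.9°.
The horizontal component of n points toward azimuth atan2(n_x, n_y) = 345°, the dip direction.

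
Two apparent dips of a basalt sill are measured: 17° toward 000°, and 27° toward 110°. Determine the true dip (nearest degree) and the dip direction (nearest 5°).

true dip 36°, dip direction 065°

Each apparent-dip line lies in the plane. As unit vectors (x east, y north, z up), v₁ plunges 17°→000° and v₂ plunges 27°→110°.
The plane normal is n = v₁ × v₂ ∝ (0.523, 0.245, 0.801).
True dip = arccos(n_z / |n|) = arccos(0.8110) = 35.8°.
Dip direction = azimuth of (n_x, n_y) = atan2(0.523, 0.245) = 65°.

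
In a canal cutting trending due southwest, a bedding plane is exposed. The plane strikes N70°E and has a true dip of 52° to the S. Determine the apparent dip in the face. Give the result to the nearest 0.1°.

28.4°

The section lies 25° from the strike.
tan α = tan 52° × sin 25° = 1.2799 × 0.4226 = 0.5409
α = arctan(0.5409) = 28.41°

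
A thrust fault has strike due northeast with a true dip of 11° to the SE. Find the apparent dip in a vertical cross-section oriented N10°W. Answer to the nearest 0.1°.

9.0°

The strike is due northeast and the section trends N10°W; the acute angle between them is β = 55°.
tan α = tan 11° × sin 55° = 0.1944 × 0.8192 = 0.1592
apparent dip = arctan 0.1592 = 9.05°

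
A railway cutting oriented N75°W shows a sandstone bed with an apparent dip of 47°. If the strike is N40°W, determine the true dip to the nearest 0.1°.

β = acute angle between strike N40°W and section N75°W = 35°.
tan δ = tan α / sin β = tan 47° / sin 35° = 1.0724 / 0.5736 = 1.8696
true dip = arctan 1.8696 = 61.86°

61.9°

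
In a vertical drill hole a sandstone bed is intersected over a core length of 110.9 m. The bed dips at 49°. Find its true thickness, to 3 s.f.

72.8 m

True thickness t = h · cos(dip) = 110.9 × cos 49°
t = 110.9 × 0.6561 = 72.757 m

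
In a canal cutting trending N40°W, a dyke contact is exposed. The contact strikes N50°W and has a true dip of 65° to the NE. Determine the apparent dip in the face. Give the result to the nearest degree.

20°

The strike is N50°W and the section trends N40°W; the acute angle between them is β = 10°.
tan(apparent dip) = tan 65° · sin 10° = 0.3724
α = arctan(0.3724) = 20.42°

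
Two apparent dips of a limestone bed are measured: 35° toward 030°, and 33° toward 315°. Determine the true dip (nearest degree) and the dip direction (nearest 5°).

Represent each trace as a vector plunging at its apparent dip toward its trend (east-north-up frame): v₁ = (0.410, 0.709, -0.574), v₂ = (-0.593, 0.593, -0.545).
Cross product v₁ × v₂ gives the pole to the plane: n ∝ (-0.046, 0.563, 0.664).
True dip = arccos(n_z / |n|) = arccos(0.7613) = 40.4°.
The horizontal component of n points toward azimuth atan2(n_x, n_y) = 355°, the dip direction.

true dip 40°, dip direction 355°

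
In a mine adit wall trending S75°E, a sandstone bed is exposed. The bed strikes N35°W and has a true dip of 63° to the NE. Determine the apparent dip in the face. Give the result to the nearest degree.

The section lies 40° from the strike.
tan(apparent dip) = tan 63° · sin 40° = 1.2615
α = arctan(1.2615) = 51.60°

52°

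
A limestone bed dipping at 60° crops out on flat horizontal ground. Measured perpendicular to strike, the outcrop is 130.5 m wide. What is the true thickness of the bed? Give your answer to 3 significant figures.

True thickness t = w · sin(dip) = 130.5 × sin 60°
t = 130.5 × 0.8660 = 113.016 m

113 m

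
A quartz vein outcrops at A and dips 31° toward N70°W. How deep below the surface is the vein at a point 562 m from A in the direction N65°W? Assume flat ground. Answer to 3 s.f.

336 m

The hole lies 5° from the dip direction, so the down-dip offset is 562 × cos 5° = 559.86 m.
Depth = down-dip offset × tan(dip) = 559.86 × tan 31° = 559.86 × 0.6009
Depth = 336.40 m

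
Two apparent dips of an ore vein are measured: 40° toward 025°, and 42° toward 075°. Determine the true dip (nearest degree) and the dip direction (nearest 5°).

The two traces are lines in the plane: v₁ = (sin 25°·cos 40°, cos 25°·cos 40°, −sin 40°), v₂ = (sin 75°·cos 42°, cos 75°·cos 42°, −sin 42°).
n = v₁ × v₂ = (0.341, 0.245, 0.436) (taken with n_z > 0).
tan δ = √(n_x²+n_y²)/n_z = 0.420/0.436, so δ = 43.9°.
The horizontal component of n points toward azimuth atan2(n_x, n_y) = 54°, the dip direction.

true dip 44°, dip direction 055°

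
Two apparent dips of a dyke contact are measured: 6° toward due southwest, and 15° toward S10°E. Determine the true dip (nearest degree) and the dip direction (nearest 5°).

true dip 15°, dip direction 160°

The two traces are lines in the plane: v₁ = (sin 225°·cos 6°, cos 225°·cos 6°, −sin 6°), v₂ = (sin 170°·cos 15°, cos 170°·cos 15°, −sin 15°).
The plane normal is n = v₁ × v₂ ∝ (0.083, -0.200, 0.787).
True dip = arccos(n_z / |n|) = arccos(0.9643) = 15.3°.
The horizontal component of n points toward azimuth atan2(n_x, n_y) = 158°, the dip direction.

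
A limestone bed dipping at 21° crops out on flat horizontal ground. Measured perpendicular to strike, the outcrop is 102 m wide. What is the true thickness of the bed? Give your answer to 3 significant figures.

36.6 m

True thickness t = w · sin(dip) = 102 × sin 21°
t = 102 × 0.3584 = 36.554 m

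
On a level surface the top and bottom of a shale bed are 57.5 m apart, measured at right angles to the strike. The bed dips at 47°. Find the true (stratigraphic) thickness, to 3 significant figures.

True thickness t = w · sin(dip) = 57.5 × sin 47°
t = 57.5 × 0.7314 = 42.053 m

42.1 m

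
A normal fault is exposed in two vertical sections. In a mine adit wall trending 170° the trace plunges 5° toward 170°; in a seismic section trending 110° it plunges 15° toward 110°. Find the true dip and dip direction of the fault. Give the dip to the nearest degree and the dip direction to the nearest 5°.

true dip 15°, dip direction 100°

Each apparent-dip line lies in the plane. As unit vectors (x east, y north, z up), v₁ plunges 5°→170° and v₂ plunges 15°→110°.
Cross product v₁ × v₂ gives the pole to the plane: n ∝ (0.225, -0.034, 0.833).
True dip = arccos(n_z / |n|) = arccos(0.9646) = 15.3°.
Dip direction = azimuth of (n_x, n_y) = atan2(0.225, -0.034) = 99°.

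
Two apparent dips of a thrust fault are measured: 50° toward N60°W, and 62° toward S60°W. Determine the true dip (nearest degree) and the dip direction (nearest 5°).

Each apparent-dip line lies in the plane. As unit vectors (x east, y north, z up), v₁ plunges 50°→N60°W and v₂ plunges 62°→S60°W.
n = v₁ × v₂ = (-0.464, -0.180, 0.261) (taken with n_z > 0).
Dip δ = arctan(|n_h|/n_z) = arctan(0.497/0.261) = 62.3°.
Dip direction = azimuth of (n_x, n_y) = atan2(-0.464, -0.180) = 249°.

true dip 62°, dip direction 250°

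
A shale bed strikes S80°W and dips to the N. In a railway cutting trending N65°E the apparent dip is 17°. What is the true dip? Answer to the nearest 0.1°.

49.8°

The section is 15° from the strike.
tan(true dip) = tan 17° / sin 15° = 1.1813
true dip = arctan 1.1813 = 49.75°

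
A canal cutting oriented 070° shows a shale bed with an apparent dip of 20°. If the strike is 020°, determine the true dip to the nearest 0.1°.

The section is 50° from the strike.
tan δ = tan α / sin β = tan 20° / sin 50° = 0.3640 / 0.7660 = 0.4751
δ = arctan(0.4751) = 25.41°

25.4°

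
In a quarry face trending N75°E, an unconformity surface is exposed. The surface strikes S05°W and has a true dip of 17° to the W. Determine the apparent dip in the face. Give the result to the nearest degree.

Angle between strike (S05°W) and section (N75°E): β = 70°.
tan(apparent dip) = tan 17° · sin 70° = 0.2873
apparent dip = arctan 0.2873 = 16.03°

16°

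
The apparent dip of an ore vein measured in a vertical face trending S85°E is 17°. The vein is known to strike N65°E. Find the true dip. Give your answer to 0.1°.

β = acute angle between strike N65°E and section S85°E = 30°.
tan(true dip) = tan 17° / sin 30° = 0.6115
true dip = arctan 0.6115 = 31.44°

31.4°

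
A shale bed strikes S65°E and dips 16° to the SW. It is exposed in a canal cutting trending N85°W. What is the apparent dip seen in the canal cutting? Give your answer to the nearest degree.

Angle between strike (S65°E) and section (N85°W): β = 20°.
tan α = tan 16° × sin 20° = 0.2867 × 0.3420 = 0.0981
α = arctan(0.0981) = 5.60°

6°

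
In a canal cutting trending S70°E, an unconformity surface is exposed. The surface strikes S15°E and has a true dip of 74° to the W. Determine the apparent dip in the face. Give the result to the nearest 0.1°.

70.7°

The strike is S15°E and the section trends S70°E; the acute angle between them is β = 55°.
tan α = tan 74° × sin 55° = 3.4874 × 0.8192 = 2.8567
apparent dip = arctan 2.8567 = 70.71°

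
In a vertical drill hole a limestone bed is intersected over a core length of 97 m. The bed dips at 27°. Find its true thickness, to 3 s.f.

True thickness t = h · cos(dip) = 97 × cos 27°
t = 97 × 0.8910 = 86.428 m

86.4 m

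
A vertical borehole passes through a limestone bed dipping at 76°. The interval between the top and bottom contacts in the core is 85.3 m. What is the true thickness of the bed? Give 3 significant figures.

True thickness t = h · cos(dip) = 85.3 × cos 76°
t = 85.3 × 0.2419 = 20.636 m

20.6 m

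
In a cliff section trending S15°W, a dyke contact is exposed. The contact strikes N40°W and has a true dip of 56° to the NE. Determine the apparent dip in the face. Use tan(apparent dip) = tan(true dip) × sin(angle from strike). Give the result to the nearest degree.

The section lies 55° from the strike.
tan α = tan 56° × sin 55° = 1.4826 × 0.8192 = 1.2144
α = arctan(1.2144) = 50.53°

51°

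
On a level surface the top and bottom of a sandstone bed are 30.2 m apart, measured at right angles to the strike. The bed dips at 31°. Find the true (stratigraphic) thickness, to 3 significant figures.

15.6 m

True thickness t = w · sin(dip) = 30.2 × sin 31°
t = 30.2 × 0.5150 = 15.554 m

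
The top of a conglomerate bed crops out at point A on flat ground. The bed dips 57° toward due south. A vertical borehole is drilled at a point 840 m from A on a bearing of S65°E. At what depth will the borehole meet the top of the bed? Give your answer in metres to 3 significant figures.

The hole lies 65° from the dip direction, so the down-dip offset is 840 × cos 65° = 355.00 m.
Depth = down-dip offset × tan(dip) = 355.00 × tan 57° = 355.00 × 1.5399
Depth = 546.65 m

547 m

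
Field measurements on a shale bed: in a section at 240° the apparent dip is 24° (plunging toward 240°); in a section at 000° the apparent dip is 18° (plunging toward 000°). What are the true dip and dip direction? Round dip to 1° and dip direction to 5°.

Each apparent-dip line lies in the plane. As unit vectors (x east, y north, z up), v₁ plunges 24°→240° and v₂ plunges 18°→000°.
Cross product v₁ × v₂ gives the pole to the plane: n ∝ (-0.528, 0.244, 0.752).
True dip = arccos(n_z / |n|) = arccos(0.7911) = 37.7°.
Dip direction = atan2(-0.528, 0.244) = 295° (azimuth of n's horizontal projection).

true dip 38°, dip direction 295°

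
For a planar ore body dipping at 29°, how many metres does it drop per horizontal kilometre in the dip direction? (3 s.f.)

drop per km = 1000 × tan 29° = 1000 × 0.5543

554 m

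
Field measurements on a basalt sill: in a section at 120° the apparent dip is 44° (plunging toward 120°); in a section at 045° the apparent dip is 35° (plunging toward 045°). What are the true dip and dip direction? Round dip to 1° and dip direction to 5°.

Represent each trace as a vector plunging at its apparent dip toward its trend (east-north-up frame): v₁ = (0.623, -0.360, -0.695), v₂ = (0.579, 0.579, -0.574).
The plane normal is n = v₁ × v₂ ∝ (0.609, -0.045, 0.569).
Dip δ = arctan(|n_h|/n_z) = arctan(0.610/0.569) = 47.0°.
Dip direction = atan2(0.609, -0.045) = 94° (azimuth of n's horizontal projection).

true dip 47°, dip direction 095°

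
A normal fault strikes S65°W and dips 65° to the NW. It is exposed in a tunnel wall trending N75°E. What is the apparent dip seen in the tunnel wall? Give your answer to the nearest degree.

20°

The strike is S65°W and the section trends N75°E; the acute angle between them is β = 10°.
tan(apparent dip) = tan 65° · sin 10° = 0.3724
α = arctan(0.3724) = 20.42°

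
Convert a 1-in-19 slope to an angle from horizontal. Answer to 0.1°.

tan θ = 1/19 = 0.0526
θ = arctan(0.0526) = 3.01°

3.0°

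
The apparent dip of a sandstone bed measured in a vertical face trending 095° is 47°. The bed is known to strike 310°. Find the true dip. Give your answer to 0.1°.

61.9°

The section is 35° from the strike.
tan δ = tan α / sin β = tan 47° / sin 35° = 1.0724 / 0.5736 = 1.8696
δ = arctan(1.8696) = 61.86°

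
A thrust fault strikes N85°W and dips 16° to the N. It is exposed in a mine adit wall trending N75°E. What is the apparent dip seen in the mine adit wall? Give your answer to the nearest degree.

The strike is N85°W and the section trends N75°E; the acute angle between them is β = 20°.
tan α = tan 16° × sin 20° = 0.2867 × 0.3420 = 0.0981
apparent dip = arctan 0.0981 = 5.60°

6°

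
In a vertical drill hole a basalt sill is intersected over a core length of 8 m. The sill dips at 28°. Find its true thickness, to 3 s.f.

7.06 m

True thickness t = h · cos(dip) = 8 × cos 28°
t = 8 × 0.8829 = 7.064 m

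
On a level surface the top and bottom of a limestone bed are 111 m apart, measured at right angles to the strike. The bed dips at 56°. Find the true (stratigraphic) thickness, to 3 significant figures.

92.0 m

True thickness t = w · sin(dip) = 111 × sin 56°
t = 111 × 0.8290 = 92.023 m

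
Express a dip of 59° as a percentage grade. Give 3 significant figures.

166%

grade % = 100 × tan 59° = 100 × 1.6643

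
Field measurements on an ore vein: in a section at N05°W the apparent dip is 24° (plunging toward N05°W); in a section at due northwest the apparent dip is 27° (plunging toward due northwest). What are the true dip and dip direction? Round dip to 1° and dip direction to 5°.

Each apparent-dip line lies in the plane. As unit vectors (x east, y north, z up), v₁ plunges 24°→N05°W and v₂ plunges 27°→due northwest.
Cross product v₁ × v₂ gives the pole to the plane: n ∝ (-0.157, 0.220, 0.523).
tan δ = √(n_x²+n_y²)/n_z = 0.270/0.523, so δ = 27.3°.
The horizontal component of n points toward azimuth atan2(n_x, n_y) = 325°, the dip direction.

true dip 27°, dip direction 325°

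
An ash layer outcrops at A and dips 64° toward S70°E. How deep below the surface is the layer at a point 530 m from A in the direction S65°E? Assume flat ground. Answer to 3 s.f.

1080 m

The hole lies 5° from the dip direction, so the down-dip offset is 530 × cos 5° = 527.98 m.
Depth = down-dip offset × tan(dip) = 527.98 × tan 64° = 527.98 × 2.0503
Depth = 1082.53 m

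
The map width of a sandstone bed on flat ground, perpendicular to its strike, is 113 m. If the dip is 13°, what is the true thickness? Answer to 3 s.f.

True thickness t = w · sin(dip) = 113 × sin 13°
t = 113 × 0.2250 = 25.419 m

25.4 m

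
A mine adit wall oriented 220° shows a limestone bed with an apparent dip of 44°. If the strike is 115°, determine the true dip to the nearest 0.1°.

β = acute angle between strike 115° and section 220° = 75°.
tan(true dip) = tan 44° / sin 75° = 0.9998
true dip = arctan 0.9998 = 44.99°

45.0°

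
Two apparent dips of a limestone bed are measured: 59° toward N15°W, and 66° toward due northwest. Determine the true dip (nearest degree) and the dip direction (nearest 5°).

true dip 67°, dip direction 300°

The two traces are lines in the plane: v₁ = (sin 345°·cos 59°, cos 345°·cos 59°, −sin 59°), v₂ = (sin 315°·cos 66°, cos 315°·cos 66°, −sin 66°).
n = v₁ × v₂ = (-0.208, 0.125, 0.105) (taken with n_z > 0).
tan δ = √(n_x²+n_y²)/n_z = 0.243/0.105, so δ = 66.6°.
Dip direction = azimuth of (n_x, n_y) = atan2(-0.208, 0.125) = 301°.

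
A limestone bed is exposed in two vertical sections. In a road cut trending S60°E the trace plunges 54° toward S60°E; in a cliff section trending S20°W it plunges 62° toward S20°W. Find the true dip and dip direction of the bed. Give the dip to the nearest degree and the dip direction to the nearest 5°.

true dip 65°, dip direction 170°

Each apparent-dip line lies in the plane. As unit vectors (x east, y north, z up), v₁ plunges 54°→S60°E and v₂ plunges 62°→S20°W.
Cross product v₁ × v₂ gives the pole to the plane: n ∝ (0.097, -0.579, 0.272).
Dip δ = arctan(|n_h|/n_z) = arctan(0.587/0.272) = 65.2°.
Dip direction = azimuth of (n_x, n_y) = atan2(0.097, -0.579) = 170°.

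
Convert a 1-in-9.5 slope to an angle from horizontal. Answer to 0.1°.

6.0°

tan θ = 1/9.5 = 0.1053
θ = arctan(0.1053) = 6.01°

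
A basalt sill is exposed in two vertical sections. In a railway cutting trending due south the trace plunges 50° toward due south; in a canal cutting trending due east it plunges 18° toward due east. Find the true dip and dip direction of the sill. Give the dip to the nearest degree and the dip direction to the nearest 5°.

true dip 51°, dip direction 165°

Each apparent-dip line lies in the plane. As unit vectors (x east, y north, z up), v₁ plunges 50°→due south and v₂ plunges 18°→due east.
Cross product v₁ × v₂ gives the pole to the plane: n ∝ (0.199, -0.729, 0.611).
True dip = arccos(n_z / |n|) = arccos(0.6292) = 51.0°.
Dip direction = atan2(0.199, -0.729) = 165° (azimuth of n's horizontal projection).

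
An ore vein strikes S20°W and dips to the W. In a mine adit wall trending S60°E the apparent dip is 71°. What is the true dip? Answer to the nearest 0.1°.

71.3°

β = acute angle between strike S20°W and section S60°E = 80°.
tan δ = tan α / sin β = tan 71° / sin 80° = 2.9042 / 0.9848 = 2.9490
δ = arctan(2.9490) = 71.27°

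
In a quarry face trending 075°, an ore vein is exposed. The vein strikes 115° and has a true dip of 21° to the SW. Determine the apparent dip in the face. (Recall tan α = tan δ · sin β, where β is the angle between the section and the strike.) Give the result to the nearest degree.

14°

Angle between strike (115°) and section (075°): β = 40°.
tan(apparent dip) = tan 21° · sin 40° = 0.2467
α = arctan(0.2467) = 13.86°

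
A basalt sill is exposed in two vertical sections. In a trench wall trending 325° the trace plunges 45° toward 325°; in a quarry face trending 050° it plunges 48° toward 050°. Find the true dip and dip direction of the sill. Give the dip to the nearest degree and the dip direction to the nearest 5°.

true dip 55°, dip direction 010°

Represent each trace as a vector plunging at its apparent dip toward its trend (east-north-up frame): v₁ = (-0.406, 0.579, -0.707), v₂ = (0.513, 0.430, -0.743).
Cross product v₁ × v₂ gives the pole to the plane: n ∝ (0.126, 0.664, 0.471).
tan δ = √(n_x²+n_y²)/n_z = 0.676/0.471, so δ = 55.1°.
Dip direction = atan2(0.126, 0.664) = 11° (azimuth of n's horizontal projection).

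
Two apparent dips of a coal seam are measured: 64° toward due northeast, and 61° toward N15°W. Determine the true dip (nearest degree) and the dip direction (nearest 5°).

Represent each trace as a vector plunging at its apparent dip toward its trend (east-north-up frame): v₁ = (0.310, 0.310, -0.899), v₂ = (-0.125, 0.468, -0.875).
The plane normal is n = v₁ × v₂ ∝ (0.150, 0.384, 0.184).
tan δ = √(n_x²+n_y²)/n_z = 0.412/0.184, so δ = 65.9°.
The horizontal component of n points toward azimuth atan2(n_x, n_y) = 21°, the dip direction.

true dip 66°, dip direction 020°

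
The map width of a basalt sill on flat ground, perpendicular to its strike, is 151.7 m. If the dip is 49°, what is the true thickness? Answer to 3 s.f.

114 m

True thickness t = w · sin(dip) = 151.7 × sin 49°
t = 151.7 × 0.7547 = 114.489 m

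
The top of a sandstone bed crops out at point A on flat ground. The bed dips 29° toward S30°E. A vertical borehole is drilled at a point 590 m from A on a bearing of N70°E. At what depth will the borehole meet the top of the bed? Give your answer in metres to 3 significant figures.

The hole lies 80° from the dip direction, so the down-dip offset is 590 × cos 80° = 102.45 m.
Depth = down-dip offset × tan(dip) = 102.45 × tan 29° = 102.45 × 0.5543
Depth = 56.79 m

56.8 m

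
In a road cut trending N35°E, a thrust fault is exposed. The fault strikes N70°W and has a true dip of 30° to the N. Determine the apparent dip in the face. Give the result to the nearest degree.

The strike is N70°W and the section trends N35°E; the acute angle between them is β = 75°.
tan(apparent dip) = tan 30° · sin 75° = 0.5577
apparent dip = arctan 0.5577 = 29.15°

29°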